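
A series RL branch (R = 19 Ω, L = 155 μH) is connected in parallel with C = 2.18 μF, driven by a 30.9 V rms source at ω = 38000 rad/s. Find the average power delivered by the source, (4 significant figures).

45.85 W

X_L = ωL = 5.890 Ω
X_C = 1/(ωC) = 12.07 Ω
Branch 1 (R+jX_L): Z₁ = 19.00 + j5.890 Ω, |Z₁| = 19.89 Ω
Branch 2 (−jX_C): Z₂ = −j12.07 Ω
Parallel: Z = Z₁Z₂/(Z₁+Z₂), |Z| = 12.02 Ω, ∠Z = -54.75°
I = V/|Z| = 2.571 A
P = VI cos φ = 30.9 × 2.571 × cos(-54.75°) = 45.85 W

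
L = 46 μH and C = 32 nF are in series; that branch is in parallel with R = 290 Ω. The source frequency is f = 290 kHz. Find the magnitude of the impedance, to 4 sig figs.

64.97 Ω

ω = 2πf = 1.822e+06 rad/s
X_L = ωL = 83.82 Ω
X_C = 1/(ωC) = 17.15 Ω
Branch 1: Z₁ = R = 290.0 Ω
Branch 2 (series LC): Z₂ = j(X_L − X_C) = j66.67 Ω
Parallel: Z = Z₁Z₂/(Z₁+Z₂), |Z| = 64.97 Ω, ∠Z = 77.05°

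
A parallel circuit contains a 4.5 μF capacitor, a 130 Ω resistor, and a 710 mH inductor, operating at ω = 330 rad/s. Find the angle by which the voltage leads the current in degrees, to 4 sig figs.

19.89°

X_L = ωL = 234.3 Ω
X_C = 1/(ωC) = 673.4 Ω
Parallel: admittances add. Y = 1/R + 1/(jωL) + jωC
Y = (0.007692 − j0.002783) S
|Y| = 0.008180 S → |Z| = 1/|Y| = 122.2 Ω, ∠Z = −∠Y = 19.89°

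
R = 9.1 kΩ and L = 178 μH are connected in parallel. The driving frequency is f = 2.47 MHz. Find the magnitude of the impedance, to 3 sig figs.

ω = 2πf = 1.552e+07 rad/s
X_L = ωL = 2760 Ω
Parallel: admittances add. Y = 1/R + 1/(jωL)
Y = (0.000110 − j0.000362) S
|Y| = 0.000378 S → |Z| = 1/|Y| = 2640 Ω, ∠Z = −∠Y = 73.1°

2640 Ω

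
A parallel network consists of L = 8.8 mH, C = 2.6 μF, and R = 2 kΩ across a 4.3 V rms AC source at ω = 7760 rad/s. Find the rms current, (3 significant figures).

23.9 mA

X_L = ωL = 68.3 Ω
X_C = 1/(ωC) = 49.6 Ω
Parallel: admittances add. Y = 1/R + 1/(jωL) + jωC
Y = (0.000500 + j0.00553) S
|Y| = 0.00555 S → |Z| = 1/|Y| = 180 Ω, ∠Z = −∠Y = -84.8°
I = V/|Z| = 4.3/180 = 23.9 mA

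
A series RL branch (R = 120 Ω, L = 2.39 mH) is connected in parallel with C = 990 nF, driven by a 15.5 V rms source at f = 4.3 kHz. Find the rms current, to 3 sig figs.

ω = 2πf = 27020 rad/s
X_L = ωL = 64.6 Ω
X_C = 1/(ωC) = 37.4 Ω
Branch 1 (R+jX_L): Z₁ = 120 + j64.6 Ω, |Z₁| = 136 Ω
Branch 2 (−jX_C): Z₂ = −j37.4 Ω
Parallel: Z = Z₁Z₂/(Z₁+Z₂), |Z| = 41.4 Ω, ∠Z = -74.5°
I = V/|Z| = 15.5/41.4 = 374 mA

374 mA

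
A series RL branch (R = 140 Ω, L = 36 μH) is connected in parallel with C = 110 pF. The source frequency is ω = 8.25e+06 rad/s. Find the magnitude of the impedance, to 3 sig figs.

443 Ω

X_L = ωL = 297 Ω
X_C = 1/(ωC) = 1100 Ω
Branch 1 (R+jX_L): Z₁ = 140 + j297 Ω, |Z₁| = 328 Ω
Branch 2 (−jX_C): Z₂ = −j1100 Ω
Parallel: Z = Z₁Z₂/(Z₁+Z₂), |Z| = 443 Ω, ∠Z = 54.9°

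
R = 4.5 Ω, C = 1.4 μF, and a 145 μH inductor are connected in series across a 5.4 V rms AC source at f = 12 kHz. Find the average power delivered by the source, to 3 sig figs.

ω = 2πf = 75400 rad/s
X_L = ωL = 10.9 Ω
X_C = 1/(ωC) = 9.47 Ω
Net reactance X = X_L − X_C = 1.46 Ω
Z = 4.50 + j1.46 Ω
|Z| = √(4.50² + 1.46²) = 4.73 Ω
∠Z = arctan(1.46/4.50) = 18.0°
I = V/|Z| = 1.14 A
P = VI cos φ = 5.4 × 1.14 × cos(18.0°) = 5.86 W

5.86 W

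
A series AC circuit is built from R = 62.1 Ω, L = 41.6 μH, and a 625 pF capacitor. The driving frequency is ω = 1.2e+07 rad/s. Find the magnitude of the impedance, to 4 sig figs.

X_L = ωL = 499.2 Ω
X_C = 1/(ωC) = 133.3 Ω
Net reactance X = X_L − X_C = 365.9 Ω
Z = 62.10 + j365.9 Ω
|Z| = √(62.10² + 365.9²) = 371.1 Ω

371.1 Ω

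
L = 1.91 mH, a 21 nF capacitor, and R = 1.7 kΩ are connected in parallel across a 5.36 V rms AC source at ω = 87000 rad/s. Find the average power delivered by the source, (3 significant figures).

16.9 mW

X_L = ωL = 166 Ω
X_C = 1/(ωC) = 547 Ω
Parallel: admittances add. Y = 1/R + 1/(jωL) + jωC
Y = (0.000588 − j0.00419) S
|Y| = 0.00423 S → |Z| = 1/|Y| = 236 Ω, ∠Z = −∠Y = 82.0°
I = V/|Z| = 22.7 mA
P = VI cos φ = 5.36 × 0.0227 × cos(82.0°) = 16.9 mW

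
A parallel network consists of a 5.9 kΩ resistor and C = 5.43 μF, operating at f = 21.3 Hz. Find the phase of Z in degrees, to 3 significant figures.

ω = 2πf = 133.8 rad/s
X_C = 1/(ωC) = 1380 Ω
Parallel: admittances add. Y = 1/R + jωC
Y = (0.000169 + j0.000727) S
|Y| = 0.000746 S → |Z| = 1/|Y| = 1340 Ω, ∠Z = −∠Y = -76.9°

-76.9°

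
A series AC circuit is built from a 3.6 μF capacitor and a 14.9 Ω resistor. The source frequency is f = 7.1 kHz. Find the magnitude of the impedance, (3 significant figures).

ω = 2πf = 44610 rad/s
X_C = 1/(ωC) = 6.23 Ω
Z = 14.9 − j6.23 Ω
|Z| = √(14.9² + 6.23²) = 16.1 Ω

16.1 Ω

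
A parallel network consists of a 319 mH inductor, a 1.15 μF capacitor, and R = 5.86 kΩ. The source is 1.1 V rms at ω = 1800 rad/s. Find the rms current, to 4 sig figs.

407.1 μA

X_L = ωL = 574.2 Ω
X_C = 1/(ωC) = 483.1 Ω
Parallel: admittances add. Y = 1/R + 1/(jωL) + jωC
Y = (0.0001706 + j0.0003284) S
|Y| = 0.0003701 S → |Z| = 1/|Y| = 2702 Ω, ∠Z = −∠Y = -62.55°
I = V/|Z| = 1.1/2702 = 407.1 μA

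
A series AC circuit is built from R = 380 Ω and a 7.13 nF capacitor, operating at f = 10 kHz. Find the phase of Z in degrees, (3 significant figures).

ω = 2πf = 62830 rad/s
X_C = 1/(ωC) = 2230 Ω
Z = 380 − j2230 Ω
|Z| = √(380² + 2230²) = 2260 Ω
∠Z = arctan(-2230/380) = -80.3°

-80.3°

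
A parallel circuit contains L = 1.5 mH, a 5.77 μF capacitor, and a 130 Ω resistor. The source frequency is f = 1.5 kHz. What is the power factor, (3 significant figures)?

0.426

ω = 2πf = 9425 rad/s
X_L = ωL = 14.1 Ω
X_C = 1/(ωC) = 18.4 Ω
Parallel: admittances add. Y = 1/R + 1/(jωL) + jωC
Y = (0.00769 − j0.0164) S
|Y| = 0.0181 S → |Z| = 1/|Y| = 55.3 Ω, ∠Z = −∠Y = 64.8°
cos φ = cos(64.8°) = 0.426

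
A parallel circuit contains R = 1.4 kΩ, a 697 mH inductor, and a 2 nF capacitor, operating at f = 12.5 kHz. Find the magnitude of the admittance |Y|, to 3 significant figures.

ω = 2πf = 78540 rad/s
X_L = ωL = 54700 Ω
X_C = 1/(ωC) = 6370 Ω
Parallel: admittances add. Y = 1/R + 1/(jωL) + jωC
Y = (0.000714 + j0.000139) S
|Y| = 0.000728 S → |Z| = 1/|Y| = 1370 Ω, ∠Z = −∠Y = -11.0°

728 μS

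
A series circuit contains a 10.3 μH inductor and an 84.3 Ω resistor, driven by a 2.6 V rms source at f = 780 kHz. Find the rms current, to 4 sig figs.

ω = 2πf = 4.901e+06 rad/s
X_L = ωL = 50.48 Ω
Z = 84.30 + j50.48 Ω
|Z| = √(84.30² + 50.48²) = 98.26 Ω
I = V/|Z| = 2.6/98.26 = 26.46 mA

26.46 mA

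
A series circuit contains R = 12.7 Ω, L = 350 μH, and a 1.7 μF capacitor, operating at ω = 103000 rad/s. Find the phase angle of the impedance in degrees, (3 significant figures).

X_L = ωL = 36.0 Ω
X_C = 1/(ωC) = 5.71 Ω
Net reactance X = X_L − X_C = 30.3 Ω
Z = 12.7 + j30.3 Ω
|Z| = √(12.7² + 30.3²) = 32.9 Ω
∠Z = arctan(30.3/12.7) = 67.3°

67.3°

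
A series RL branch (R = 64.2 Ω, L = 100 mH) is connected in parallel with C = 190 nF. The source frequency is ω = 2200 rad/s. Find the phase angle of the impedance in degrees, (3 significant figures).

72.0°

X_L = ωL = 220 Ω
X_C = 1/(ωC) = 2390 Ω
Branch 1 (R+jX_L): Z₁ = 64.2 + j220 Ω, |Z₁| = 229 Ω
Branch 2 (−jX_C): Z₂ = −j2390 Ω
Parallel: Z = Z₁Z₂/(Z₁+Z₂), |Z| = 252 Ω, ∠Z = 72.0°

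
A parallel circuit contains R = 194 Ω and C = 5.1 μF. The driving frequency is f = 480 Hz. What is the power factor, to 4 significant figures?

0.3178

ω = 2πf = 3016 rad/s
X_C = 1/(ωC) = 65.01 Ω
Parallel: admittances add. Y = 1/R + jωC
Y = (0.005155 + j0.01538) S
|Y| = 0.01622 S → |Z| = 1/|Y| = 61.64 Ω, ∠Z = −∠Y = -71.47°
cos φ = cos(-71.47°) = 0.3178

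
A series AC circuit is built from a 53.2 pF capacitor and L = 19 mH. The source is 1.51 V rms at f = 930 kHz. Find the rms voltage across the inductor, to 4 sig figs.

1.555 V

ω = 2πf = 5.843e+06 rad/s
X_L = ωL = 111000 Ω
X_C = 1/(ωC) = 3217 Ω
Net reactance X = X_L − X_C = 107800 Ω
Z = j107800 Ω
|Z| = √(0² + 107800²) = 107800 Ω
I = V/|Z| = 14.01 μA
V_L = I·|Z_L| = 1.401e-05 × 111000 = 1.555 V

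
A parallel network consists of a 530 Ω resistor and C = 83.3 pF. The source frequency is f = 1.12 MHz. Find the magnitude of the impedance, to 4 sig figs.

ω = 2πf = 7.037e+06 rad/s
X_C = 1/(ωC) = 1706 Ω
Parallel: admittances add. Y = 1/R + jωC
Y = (0.001887 + j0.0005862) S
|Y| = 0.001976 S → |Z| = 1/|Y| = 506.1 Ω, ∠Z = −∠Y = -17.26°

506.1 Ω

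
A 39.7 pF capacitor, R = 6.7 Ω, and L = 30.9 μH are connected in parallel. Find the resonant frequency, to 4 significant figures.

ω₀ = 1/√(LC) = 1/√(3.09e-05 × 3.97e-11) = 2.855e+07 rad/s
f₀ = ω₀/(2π) = 4.544 MHz

4.544 MHz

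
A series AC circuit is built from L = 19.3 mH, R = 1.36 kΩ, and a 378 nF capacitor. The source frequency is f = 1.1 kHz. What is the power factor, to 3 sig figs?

0.984

ω = 2πf = 6912 rad/s
X_L = ωL = 133 Ω
X_C = 1/(ωC) = 383 Ω
Net reactance X = X_L − X_C = -249 Ω
Z = 1360 − j249 Ω
|Z| = √(1360² + 249²) = 1380 Ω
∠Z = arctan(-249/1360) = -10.4°
cos φ = cos(-10.4°) = 0.984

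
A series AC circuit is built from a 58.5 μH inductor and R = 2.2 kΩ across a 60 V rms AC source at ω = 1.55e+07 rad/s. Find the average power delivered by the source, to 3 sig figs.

X_L = ωL = 907 Ω
Z = 2200 + j907 Ω
|Z| = √(2200² + 907²) = 2380 Ω
∠Z = arctan(907/2200) = 22.4°
I = V/|Z| = 25.2 mA
P = VI cos φ = 60 × 0.0252 × cos(22.4°) = 1.40 W

1.40 W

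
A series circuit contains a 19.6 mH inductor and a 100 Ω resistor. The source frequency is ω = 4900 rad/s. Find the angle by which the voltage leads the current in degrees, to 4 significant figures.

43.84°

X_L = ωL = 96.04 Ω
Z = 100.0 + j96.04 Ω
|Z| = √(100.0² + 96.04²) = 138.6 Ω
∠Z = arctan(96.04/100.0) = 43.84°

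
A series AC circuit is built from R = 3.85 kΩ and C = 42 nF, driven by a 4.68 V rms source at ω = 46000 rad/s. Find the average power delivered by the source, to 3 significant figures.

X_C = 1/(ωC) = 518 Ω
Z = 3850 − j518 Ω
|Z| = √(3850² + 518²) = 3880 Ω
∠Z = arctan(-518/3850) = -7.66°
I = V/|Z| = 1.20 mA
P = VI cos φ = 4.68 × 0.00120 × cos(-7.66°) = 5.59 mW

5.59 mW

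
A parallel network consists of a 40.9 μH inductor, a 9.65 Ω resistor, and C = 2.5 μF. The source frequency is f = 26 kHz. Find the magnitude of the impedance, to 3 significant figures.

3.59 Ω

ω = 2πf = 163400 rad/s
X_L = ωL = 6.68 Ω
X_C = 1/(ωC) = 2.45 Ω
Parallel: admittances add. Y = 1/R + 1/(jωL) + jωC
Y = (0.104 + j0.259) S
|Y| = 0.279 S → |Z| = 1/|Y| = 3.59 Ω, ∠Z = −∠Y = -68.2°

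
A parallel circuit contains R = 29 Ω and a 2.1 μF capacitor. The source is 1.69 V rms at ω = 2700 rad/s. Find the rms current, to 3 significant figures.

59.1 mA

X_C = 1/(ωC) = 176 Ω
Parallel: admittances add. Y = 1/R + jωC
Y = (0.0345 + j0.00567) S
|Y| = 0.0349 S → |Z| = 1/|Y| = 28.6 Ω, ∠Z = −∠Y = -9.34°
I = V/|Z| = 1.69/28.6 = 59.1 mA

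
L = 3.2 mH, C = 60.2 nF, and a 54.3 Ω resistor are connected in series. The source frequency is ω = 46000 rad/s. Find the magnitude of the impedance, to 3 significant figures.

X_L = ωL = 147 Ω
X_C = 1/(ωC) = 361 Ω
Net reactance X = X_L − X_C = -214 Ω
Z = 54.3 − j214 Ω
|Z| = √(54.3² + 214²) = 221 Ω

221 Ω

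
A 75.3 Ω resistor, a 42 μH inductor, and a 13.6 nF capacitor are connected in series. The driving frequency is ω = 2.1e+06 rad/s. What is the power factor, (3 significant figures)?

0.817

X_L = ωL = 88.2 Ω
X_C = 1/(ωC) = 35.0 Ω
Net reactance X = X_L − X_C = 53.2 Ω
Z = 75.3 + j53.2 Ω
|Z| = √(75.3² + 53.2²) = 92.2 Ω
∠Z = arctan(53.2/75.3) = 35.2°
cos φ = cos(35.2°) = 0.817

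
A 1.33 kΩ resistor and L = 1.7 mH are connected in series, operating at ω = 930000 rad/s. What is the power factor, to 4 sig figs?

X_L = ωL = 1581 Ω
Z = 1330 + j1581 Ω
|Z| = √(1330² + 1581²) = 2066 Ω
∠Z = arctan(1581/1330) = 49.93°
cos φ = cos(49.93°) = 0.6437

0.6437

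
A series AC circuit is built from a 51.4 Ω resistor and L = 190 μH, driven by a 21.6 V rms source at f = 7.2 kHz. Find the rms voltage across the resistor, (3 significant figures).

ω = 2πf = 45240 rad/s
X_L = ωL = 8.60 Ω
Z = 51.4 + j8.60 Ω
|Z| = √(51.4² + 8.60²) = 52.1 Ω
I = V/|Z| = 414 mA
V_R = I·|Z_R| = 0.414 × 51.4 = 21.3 V

21.3 V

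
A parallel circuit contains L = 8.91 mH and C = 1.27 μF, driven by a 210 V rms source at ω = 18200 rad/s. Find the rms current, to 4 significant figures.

X_L = ωL = 162.2 Ω
X_C = 1/(ωC) = 43.26 Ω
Parallel: admittances add. Y = 1/(jωL) + jωC
Y = (0 + j0.01695) S
|Y| = 0.01695 S → |Z| = 1/|Y| = 59.01 Ω, ∠Z = −∠Y = -90.00°
I = V/|Z| = 210/59.01 = 3.559 A

3.559 A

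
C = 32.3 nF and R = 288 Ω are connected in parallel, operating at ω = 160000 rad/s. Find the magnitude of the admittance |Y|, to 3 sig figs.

6.23 mS

X_C = 1/(ωC) = 193 Ω
Parallel: admittances add. Y = 1/R + jωC
Y = (0.00347 + j0.00517) S
|Y| = 0.00623 S → |Z| = 1/|Y| = 161 Ω, ∠Z = −∠Y = -56.1°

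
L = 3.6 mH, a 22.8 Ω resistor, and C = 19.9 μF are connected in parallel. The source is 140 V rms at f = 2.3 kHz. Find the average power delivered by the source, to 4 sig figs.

859.6 W

ω = 2πf = 14450 rad/s
X_L = ωL = 52.02 Ω
X_C = 1/(ωC) = 3.477 Ω
Parallel: admittances add. Y = 1/R + 1/(jωL) + jωC
Y = (0.04386 + j0.2684) S
|Y| = 0.2719 S → |Z| = 1/|Y| = 3.678 Ω, ∠Z = −∠Y = -80.72°
I = V/|Z| = 38.07 A
P = VI cos φ = 140 × 38.07 × cos(-80.72°) = 859.6 W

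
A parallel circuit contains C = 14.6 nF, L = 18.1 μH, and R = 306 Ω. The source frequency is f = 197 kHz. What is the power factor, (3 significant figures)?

ω = 2πf = 1.238e+06 rad/s
X_L = ωL = 22.4 Ω
X_C = 1/(ωC) = 55.3 Ω
Parallel: admittances add. Y = 1/R + 1/(jωL) + jωC
Y = (0.00327 − j0.0266) S
|Y| = 0.0268 S → |Z| = 1/|Y| = 37.4 Ω, ∠Z = −∠Y = 83.0°
cos φ = cos(83.0°) = 0.122

0.122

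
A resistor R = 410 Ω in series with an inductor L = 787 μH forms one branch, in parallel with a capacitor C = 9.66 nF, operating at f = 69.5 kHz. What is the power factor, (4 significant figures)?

0.4289

ω = 2πf = 436700 rad/s
X_L = ωL = 343.7 Ω
X_C = 1/(ωC) = 237.1 Ω
Branch 1 (R+jX_L): Z₁ = 410.0 + j343.7 Ω, |Z₁| = 535.0 Ω
Branch 2 (−jX_C): Z₂ = −j237.1 Ω
Parallel: Z = Z₁Z₂/(Z₁+Z₂), |Z| = 299.4 Ω, ∠Z = -64.61°
cos φ = cos(-64.61°) = 0.4289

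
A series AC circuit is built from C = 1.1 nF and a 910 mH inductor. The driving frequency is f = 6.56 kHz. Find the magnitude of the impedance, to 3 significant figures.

15500 Ω

ω = 2πf = 41220 rad/s
X_L = ωL = 37500 Ω
X_C = 1/(ωC) = 22100 Ω
Net reactance X = X_L − X_C = 15500 Ω
Z = j15500 Ω
|Z| = √(0² + 15500²) = 15500 Ω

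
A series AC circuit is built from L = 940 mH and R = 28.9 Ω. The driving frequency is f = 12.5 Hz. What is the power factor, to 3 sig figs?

0.365

ω = 2πf = 78.54 rad/s
X_L = ωL = 73.8 Ω
Z = 28.9 + j73.8 Ω
|Z| = √(28.9² + 73.8²) = 79.3 Ω
∠Z = arctan(73.8/28.9) = 68.6°
cos φ = cos(68.6°) = 0.365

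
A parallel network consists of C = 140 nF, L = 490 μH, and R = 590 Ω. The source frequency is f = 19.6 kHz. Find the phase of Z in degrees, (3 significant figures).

-21.5°

ω = 2πf = 123200 rad/s
X_L = ωL = 60.3 Ω
X_C = 1/(ωC) = 58.0 Ω
Parallel: admittances add. Y = 1/R + 1/(jωL) + jωC
Y = (0.00169 + j0.000669) S
|Y| = 0.00182 S → |Z| = 1/|Y| = 549 Ω, ∠Z = −∠Y = -21.5°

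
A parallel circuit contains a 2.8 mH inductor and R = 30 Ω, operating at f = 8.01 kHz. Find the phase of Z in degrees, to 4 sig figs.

12.02°

ω = 2πf = 50330 rad/s
X_L = ωL = 140.9 Ω
Parallel: admittances add. Y = 1/R + 1/(jωL)
Y = (0.03333 − j0.007096) S
|Y| = 0.03408 S → |Z| = 1/|Y| = 29.34 Ω, ∠Z = −∠Y = 12.02°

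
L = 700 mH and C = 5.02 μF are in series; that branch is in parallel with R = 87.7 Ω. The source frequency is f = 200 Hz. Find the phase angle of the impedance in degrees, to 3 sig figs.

6.93°

ω = 2πf = 1257 rad/s
X_L = ωL = 880 Ω
X_C = 1/(ωC) = 159 Ω
Branch 1: Z₁ = R = 87.7 Ω
Branch 2 (series LC): Z₂ = j(X_L − X_C) = j721 Ω
Parallel: Z = Z₁Z₂/(Z₁+Z₂), |Z| = 87.1 Ω, ∠Z = 6.93°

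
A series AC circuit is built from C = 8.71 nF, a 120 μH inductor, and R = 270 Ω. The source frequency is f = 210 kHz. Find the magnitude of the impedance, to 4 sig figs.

ω = 2πf = 1.319e+06 rad/s
X_L = ωL = 158.3 Ω
X_C = 1/(ωC) = 87.01 Ω
Net reactance X = X_L − X_C = 71.32 Ω
Z = 270.0 + j71.32 Ω
|Z| = √(270.0² + 71.32²) = 279.3 Ω

279.3 Ω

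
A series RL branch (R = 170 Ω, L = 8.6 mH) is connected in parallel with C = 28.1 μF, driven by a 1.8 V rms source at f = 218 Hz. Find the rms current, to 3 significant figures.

69.4 mA

ω = 2πf = 1370 rad/s
X_L = ωL = 11.8 Ω
X_C = 1/(ωC) = 26.0 Ω
Branch 1 (R+jX_L): Z₁ = 170 + j11.8 Ω, |Z₁| = 170 Ω
Branch 2 (−jX_C): Z₂ = −j26.0 Ω
Parallel: Z = Z₁Z₂/(Z₁+Z₂), |Z| = 26.0 Ω, ∠Z = -81.3°
I = V/|Z| = 1.8/26.0 = 69.4 mA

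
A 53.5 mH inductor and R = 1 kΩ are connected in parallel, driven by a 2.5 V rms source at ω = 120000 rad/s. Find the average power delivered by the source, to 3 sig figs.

X_L = ωL = 6420 Ω
Parallel: admittances add. Y = 1/R + 1/(jωL)
Y = (0.00100 − j0.000156) S
|Y| = 0.00101 S → |Z| = 1/|Y| = 988 Ω, ∠Z = −∠Y = 8.85°
I = V/|Z| = 2.53 mA
P = VI cos φ = 2.5 × 0.00253 × cos(8.85°) = 6.25 mW

6.25 mW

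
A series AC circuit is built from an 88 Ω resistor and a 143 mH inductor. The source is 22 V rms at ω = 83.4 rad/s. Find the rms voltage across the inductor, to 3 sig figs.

X_L = ωL = 11.9 Ω
Z = 88.0 + j11.9 Ω
|Z| = √(88.0² + 11.9²) = 88.8 Ω
I = V/|Z| = 248 mA
V_L = I·|Z_L| = 0.248 × 11.9 = 2.95 V

2.95 V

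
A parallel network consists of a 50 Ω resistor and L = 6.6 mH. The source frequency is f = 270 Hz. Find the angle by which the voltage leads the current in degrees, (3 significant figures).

77.4°

ω = 2πf = 1696 rad/s
X_L = ωL = 11.2 Ω
Parallel: admittances add. Y = 1/R + 1/(jωL)
Y = (0.0200 − j0.0893) S
|Y| = 0.0915 S → |Z| = 1/|Y| = 10.9 Ω, ∠Z = −∠Y = 77.4°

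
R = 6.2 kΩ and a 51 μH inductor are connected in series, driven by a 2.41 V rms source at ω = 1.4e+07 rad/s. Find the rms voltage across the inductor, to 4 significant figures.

X_L = ωL = 714.0 Ω
Z = 6200 + j714.0 Ω
|Z| = √(6200² + 714.0²) = 6241 Ω
I = V/|Z| = 386.2 μA
V_L = I·|Z_L| = 0.0003862 × 714.0 = 0.2757 V

0.2757 V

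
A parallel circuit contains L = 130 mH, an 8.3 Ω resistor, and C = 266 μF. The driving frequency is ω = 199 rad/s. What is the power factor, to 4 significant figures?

X_L = ωL = 25.87 Ω
X_C = 1/(ωC) = 18.89 Ω
Parallel: admittances add. Y = 1/R + 1/(jωL) + jωC
Y = (0.1205 + j0.01428) S
|Y| = 0.1213 S → |Z| = 1/|Y| = 8.242 Ω, ∠Z = −∠Y = -6.759°
cos φ = cos(-6.759°) = 0.9930

0.9930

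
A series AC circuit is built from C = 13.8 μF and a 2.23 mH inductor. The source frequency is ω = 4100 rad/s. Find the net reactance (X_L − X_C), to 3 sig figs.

X_L = ωL = 9.14 Ω
X_C = 1/(ωC) = 17.7 Ω
X = 9.14 − 17.7 = -8.53 Ω

-8.53 Ω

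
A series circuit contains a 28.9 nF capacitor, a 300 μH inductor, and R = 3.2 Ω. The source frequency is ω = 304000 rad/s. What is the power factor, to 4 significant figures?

X_L = ωL = 91.20 Ω
X_C = 1/(ωC) = 113.8 Ω
Net reactance X = X_L − X_C = -22.62 Ω
Z = 3.200 − j22.62 Ω
|Z| = √(3.200² + 22.62²) = 22.85 Ω
∠Z = arctan(-22.62/3.200) = -81.95°
cos φ = cos(-81.95°) = 0.1401

0.1401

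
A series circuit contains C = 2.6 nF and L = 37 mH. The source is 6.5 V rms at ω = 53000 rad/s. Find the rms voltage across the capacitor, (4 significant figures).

8.907 V

X_L = ωL = 1961 Ω
X_C = 1/(ωC) = 7257 Ω
Net reactance X = X_L − X_C = -5296 Ω
Z = − j5296 Ω
|Z| = √(0² + 5296²) = 5296 Ω
I = V/|Z| = 1.227 mA
V_C = I·|Z_C| = 0.001227 × 7257 = 8.907 V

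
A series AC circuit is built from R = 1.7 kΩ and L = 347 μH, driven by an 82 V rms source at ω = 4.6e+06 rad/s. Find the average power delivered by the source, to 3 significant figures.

2.10 W

X_L = ωL = 1600 Ω
Z = 1700 + j1600 Ω
|Z| = √(1700² + 1600²) = 2330 Ω
∠Z = arctan(1600/1700) = 43.2°
I = V/|Z| = 35.2 mA
P = VI cos φ = 82 × 0.0352 × cos(43.2°) = 2.10 W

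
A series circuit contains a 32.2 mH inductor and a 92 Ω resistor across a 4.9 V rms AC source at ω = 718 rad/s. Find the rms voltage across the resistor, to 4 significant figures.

X_L = ωL = 23.12 Ω
Z = 92.00 + j23.12 Ω
|Z| = √(92.00² + 23.12²) = 94.86 Ω
I = V/|Z| = 51.65 mA
V_R = I·|Z_R| = 0.05165 × 92.00 = 4.752 V

4.752 V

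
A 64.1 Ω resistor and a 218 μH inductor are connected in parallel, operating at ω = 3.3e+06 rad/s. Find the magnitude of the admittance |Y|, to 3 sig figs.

15.7 mS

X_L = ωL = 719 Ω
Parallel: admittances add. Y = 1/R + 1/(jωL)
Y = (0.0156 − j0.00139) S
|Y| = 0.0157 S → |Z| = 1/|Y| = 63.8 Ω, ∠Z = −∠Y = 5.09°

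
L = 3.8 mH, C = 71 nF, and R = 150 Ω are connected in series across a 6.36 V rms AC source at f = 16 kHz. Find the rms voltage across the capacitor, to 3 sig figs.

ω = 2πf = 100500 rad/s
X_L = ωL = 382 Ω
X_C = 1/(ωC) = 140 Ω
Net reactance X = X_L − X_C = 242 Ω
Z = 150 + j242 Ω
|Z| = √(150² + 242²) = 285 Ω
I = V/|Z| = 22.3 mA
V_C = I·|Z_C| = 0.0223 × 140 = 3.13 V

3.13 V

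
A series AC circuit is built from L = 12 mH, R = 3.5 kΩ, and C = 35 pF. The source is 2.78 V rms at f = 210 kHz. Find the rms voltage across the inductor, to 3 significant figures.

ω = 2πf = 1.319e+06 rad/s
X_L = ωL = 15800 Ω
X_C = 1/(ωC) = 21700 Ω
Net reactance X = X_L − X_C = -5820 Ω
Z = 3500 − j5820 Ω
|Z| = √(3500² + 5820²) = 6790 Ω
I = V/|Z| = 409 μA
V_L = I·|Z_L| = 0.000409 × 15800 = 6.48 V

6.48 V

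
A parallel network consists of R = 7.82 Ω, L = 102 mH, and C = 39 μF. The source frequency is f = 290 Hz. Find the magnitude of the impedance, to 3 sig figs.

ω = 2πf = 1822 rad/s
X_L = ωL = 186 Ω
X_C = 1/(ωC) = 14.1 Ω
Parallel: admittances add. Y = 1/R + 1/(jωL) + jωC
Y = (0.128 + j0.0657) S
|Y| = 0.144 S → |Z| = 1/|Y| = 6.96 Ω, ∠Z = −∠Y = -27.2°

6.96 Ω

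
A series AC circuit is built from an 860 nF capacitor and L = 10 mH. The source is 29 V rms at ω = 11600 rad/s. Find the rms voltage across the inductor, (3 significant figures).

213 V

X_L = ωL = 116 Ω
X_C = 1/(ωC) = 100 Ω
Net reactance X = X_L − X_C = 15.8 Ω
Z = j15.8 Ω
|Z| = √(0² + 15.8²) = 15.8 Ω
I = V/|Z| = 1.84 A
V_L = I·|Z_L| = 1.84 × 116 = 213 V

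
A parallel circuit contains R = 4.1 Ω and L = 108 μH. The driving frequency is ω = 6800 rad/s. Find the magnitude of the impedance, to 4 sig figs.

X_L = ωL = 0.7344 Ω
Parallel: admittances add. Y = 1/R + 1/(jωL)
Y = (0.2439 − j1.362) S
|Y| = 1.383 S → |Z| = 1/|Y| = 0.7229 Ω, ∠Z = −∠Y = 79.84°

0.7229 Ω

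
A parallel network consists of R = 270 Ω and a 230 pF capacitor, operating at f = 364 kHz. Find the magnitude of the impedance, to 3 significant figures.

267 Ω

ω = 2πf = 2.287e+06 rad/s
X_C = 1/(ωC) = 1900 Ω
Parallel: admittances add. Y = 1/R + jωC
Y = (0.00370 + j0.000526) S
|Y| = 0.00374 S → |Z| = 1/|Y| = 267 Ω, ∠Z = −∠Y = -8.08°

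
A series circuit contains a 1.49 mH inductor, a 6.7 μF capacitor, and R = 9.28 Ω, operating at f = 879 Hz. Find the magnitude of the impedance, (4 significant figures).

ω = 2πf = 5523 rad/s
X_L = ωL = 8.229 Ω
X_C = 1/(ωC) = 27.02 Ω
Net reactance X = X_L − X_C = -18.80 Ω
Z = 9.280 − j18.80 Ω
|Z| = √(9.280² + 18.80²) = 20.96 Ω

20.96 Ω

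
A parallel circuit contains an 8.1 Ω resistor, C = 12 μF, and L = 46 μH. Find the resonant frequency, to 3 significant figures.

6.77 kHz

ω₀ = 1/√(LC) = 1/√(4.6e-05 × 1.2e-05) = 42560 rad/s
f₀ = ω₀/(2π) = 6.77 kHz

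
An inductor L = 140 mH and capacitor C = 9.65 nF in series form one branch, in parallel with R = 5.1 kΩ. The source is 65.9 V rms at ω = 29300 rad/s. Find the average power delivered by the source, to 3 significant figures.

X_L = ωL = 4100 Ω
X_C = 1/(ωC) = 3540 Ω
Branch 1: Z₁ = R = 5100 Ω
Branch 2 (series LC): Z₂ = j(X_L − X_C) = j565 Ω
Parallel: Z = Z₁Z₂/(Z₁+Z₂), |Z| = 562 Ω, ∠Z = 83.7°
I = V/|Z| = 117 mA
P = VI cos φ = 65.9 × 0.117 × cos(83.7°) = 852 mW

852 mW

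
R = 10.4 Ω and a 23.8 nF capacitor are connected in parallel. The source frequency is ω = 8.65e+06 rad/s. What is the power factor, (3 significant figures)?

X_C = 1/(ωC) = 4.86 Ω
Parallel: admittances add. Y = 1/R + jωC
Y = (0.0962 + j0.206) S
|Y| = 0.227 S → |Z| = 1/|Y| = 4.40 Ω, ∠Z = −∠Y = -65.0°
cos φ = cos(-65.0°) = 0.423

0.423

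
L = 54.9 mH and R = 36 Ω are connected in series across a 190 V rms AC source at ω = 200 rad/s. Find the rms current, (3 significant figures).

5.05 A

X_L = ωL = 11.0 Ω
Z = 36.0 + j11.0 Ω
|Z| = √(36.0² + 11.0²) = 37.6 Ω
I = V/|Z| = 190/37.6 = 5.05 A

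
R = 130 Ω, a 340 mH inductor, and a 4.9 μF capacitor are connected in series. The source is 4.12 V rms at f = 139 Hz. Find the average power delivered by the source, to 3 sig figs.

ω = 2πf = 873.4 rad/s
X_L = ωL = 297 Ω
X_C = 1/(ωC) = 234 Ω
Net reactance X = X_L − X_C = 63.3 Ω
Z = 130 + j63.3 Ω
|Z| = √(130² + 63.3²) = 145 Ω
∠Z = arctan(63.3/130) = 26.0°
I = V/|Z| = 28.5 mA
P = VI cos φ = 4.12 × 0.0285 × cos(26.0°) = 106 mW

106 mW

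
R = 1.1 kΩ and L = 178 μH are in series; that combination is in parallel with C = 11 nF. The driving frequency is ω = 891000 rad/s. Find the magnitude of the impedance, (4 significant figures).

102.9 Ω

X_L = ωL = 158.6 Ω
X_C = 1/(ωC) = 102.0 Ω
Branch 1 (R+jX_L): Z₁ = 1100 + j158.6 Ω, |Z₁| = 1111 Ω
Branch 2 (−jX_C): Z₂ = −j102.0 Ω
Parallel: Z = Z₁Z₂/(Z₁+Z₂), |Z| = 102.9 Ω, ∠Z = -84.74°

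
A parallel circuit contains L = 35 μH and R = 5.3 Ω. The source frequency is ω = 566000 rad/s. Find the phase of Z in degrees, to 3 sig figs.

X_L = ωL = 19.8 Ω
Parallel: admittances add. Y = 1/R + 1/(jωL)
Y = (0.189 − j0.0505) S
|Y| = 0.195 S → |Z| = 1/|Y| = 5.12 Ω, ∠Z = −∠Y = 15.0°

15.0°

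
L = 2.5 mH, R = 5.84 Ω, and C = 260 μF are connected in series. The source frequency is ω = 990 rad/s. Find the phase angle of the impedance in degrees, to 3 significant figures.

X_L = ωL = 2.48 Ω
X_C = 1/(ωC) = 3.89 Ω
Net reactance X = X_L − X_C = -1.41 Ω
Z = 5.84 − j1.41 Ω
|Z| = √(5.84² + 1.41²) = 6.01 Ω
∠Z = arctan(-1.41/5.84) = -13.6°

-13.6°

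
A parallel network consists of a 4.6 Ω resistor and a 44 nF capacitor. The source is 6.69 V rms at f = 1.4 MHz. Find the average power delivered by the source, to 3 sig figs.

9.73 W

ω = 2πf = 8.796e+06 rad/s
X_C = 1/(ωC) = 2.58 Ω
Parallel: admittances add. Y = 1/R + jωC
Y = (0.217 + j0.387) S
|Y| = 0.444 S → |Z| = 1/|Y| = 2.25 Ω, ∠Z = −∠Y = -60.7°
I = V/|Z| = 2.97 A
P = VI cos φ = 6.69 × 2.97 × cos(-60.7°) = 9.73 W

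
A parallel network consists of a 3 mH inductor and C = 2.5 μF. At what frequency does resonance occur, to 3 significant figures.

1.84 kHz

ω₀ = 1/√(LC) = 1/√(0.003 × 2.5e-06) = 11550 rad/s
f₀ = ω₀/(2π) = 1.84 kHz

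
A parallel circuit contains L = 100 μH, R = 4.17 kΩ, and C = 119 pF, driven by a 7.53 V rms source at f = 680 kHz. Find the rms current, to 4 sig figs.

13.91 mA

ω = 2πf = 4.273e+06 rad/s
X_L = ωL = 427.3 Ω
X_C = 1/(ωC) = 1967 Ω
Parallel: admittances add. Y = 1/R + 1/(jωL) + jωC
Y = (0.0002398 − j0.001832) S
|Y| = 0.001848 S → |Z| = 1/|Y| = 541.2 Ω, ∠Z = −∠Y = 82.54°
I = V/|Z| = 7.53/541.2 = 13.91 mA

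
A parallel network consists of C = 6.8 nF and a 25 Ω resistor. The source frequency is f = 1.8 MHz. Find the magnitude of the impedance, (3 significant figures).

11.5 Ω

ω = 2πf = 1.131e+07 rad/s
X_C = 1/(ωC) = 13.0 Ω
Parallel: admittances add. Y = 1/R + jωC
Y = (0.0400 + j0.0769) S
|Y| = 0.0867 S → |Z| = 1/|Y| = 11.5 Ω, ∠Z = −∠Y = -62.5°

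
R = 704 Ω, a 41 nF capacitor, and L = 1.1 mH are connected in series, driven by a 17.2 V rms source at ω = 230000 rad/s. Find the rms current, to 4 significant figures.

23.92 mA

X_L = ωL = 253.0 Ω
X_C = 1/(ωC) = 106.0 Ω
Net reactance X = X_L − X_C = 147.0 Ω
Z = 704.0 + j147.0 Ω
|Z| = √(704.0² + 147.0²) = 719.2 Ω
I = V/|Z| = 17.2/719.2 = 23.92 mA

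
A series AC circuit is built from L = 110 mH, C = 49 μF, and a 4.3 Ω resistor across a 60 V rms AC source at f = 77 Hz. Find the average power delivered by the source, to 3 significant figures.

ω = 2πf = 483.8 rad/s
X_L = ωL = 53.2 Ω
X_C = 1/(ωC) = 42.2 Ω
Net reactance X = X_L − X_C = 11.0 Ω
Z = 4.30 + j11.0 Ω
|Z| = √(4.30² + 11.0²) = 11.8 Ω
∠Z = arctan(11.0/4.30) = 68.7°
I = V/|Z| = 5.07 A
P = VI cos φ = 60 × 5.07 × cos(68.7°) = 110 W

110 W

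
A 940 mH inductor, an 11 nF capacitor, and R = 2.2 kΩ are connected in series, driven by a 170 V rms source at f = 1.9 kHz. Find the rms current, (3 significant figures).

40.2 mA

ω = 2πf = 11940 rad/s
X_L = ωL = 11200 Ω
X_C = 1/(ωC) = 7620 Ω
Net reactance X = X_L − X_C = 3610 Ω
Z = 2200 + j3610 Ω
|Z| = √(2200² + 3610²) = 4220 Ω
I = V/|Z| = 170/4220 = 40.2 mA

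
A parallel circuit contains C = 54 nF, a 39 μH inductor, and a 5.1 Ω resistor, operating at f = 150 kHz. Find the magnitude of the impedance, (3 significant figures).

ω = 2πf = 942500 rad/s
X_L = ωL = 36.8 Ω
X_C = 1/(ωC) = 19.6 Ω
Parallel: admittances add. Y = 1/R + 1/(jωL) + jωC
Y = (0.196 + j0.0237) S
|Y| = 0.198 S → |Z| = 1/|Y| = 5.06 Ω, ∠Z = −∠Y = -6.89°

5.06 Ω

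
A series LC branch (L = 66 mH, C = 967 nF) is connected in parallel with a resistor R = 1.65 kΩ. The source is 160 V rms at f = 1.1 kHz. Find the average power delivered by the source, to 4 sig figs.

ω = 2πf = 6912 rad/s
X_L = ωL = 456.2 Ω
X_C = 1/(ωC) = 149.6 Ω
Branch 1: Z₁ = R = 1650 Ω
Branch 2 (series LC): Z₂ = j(X_L − X_C) = j306.5 Ω
Parallel: Z = Z₁Z₂/(Z₁+Z₂), |Z| = 301.4 Ω, ∠Z = 79.48°
I = V/|Z| = 530.9 mA
P = VI cos φ = 160 × 0.5309 × cos(79.48°) = 15.52 W

15.52 W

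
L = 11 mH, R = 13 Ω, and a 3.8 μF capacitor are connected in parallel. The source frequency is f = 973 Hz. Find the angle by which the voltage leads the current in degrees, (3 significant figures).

-6.20°

ω = 2πf = 6114 rad/s
X_L = ωL = 67.2 Ω
X_C = 1/(ωC) = 43.0 Ω
Parallel: admittances add. Y = 1/R + 1/(jωL) + jωC
Y = (0.0769 + j0.00836) S
|Y| = 0.0774 S → |Z| = 1/|Y| = 12.9 Ω, ∠Z = −∠Y = -6.20°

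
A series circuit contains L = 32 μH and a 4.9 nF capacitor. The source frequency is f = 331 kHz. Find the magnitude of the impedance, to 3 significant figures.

ω = 2πf = 2.08e+06 rad/s
X_L = ωL = 66.6 Ω
X_C = 1/(ωC) = 98.1 Ω
Net reactance X = X_L − X_C = -31.6 Ω
Z = − j31.6 Ω
|Z| = √(0² + 31.6²) = 31.6 Ω

31.6 Ω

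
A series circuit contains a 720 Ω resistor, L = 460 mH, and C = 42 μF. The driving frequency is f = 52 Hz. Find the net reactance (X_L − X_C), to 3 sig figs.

ω = 2πf = 326.7 rad/s
X_L = ωL = 150 Ω
X_C = 1/(ωC) = 72.9 Ω
X = 150 − 72.9 = 77.4 Ω

77.4 Ω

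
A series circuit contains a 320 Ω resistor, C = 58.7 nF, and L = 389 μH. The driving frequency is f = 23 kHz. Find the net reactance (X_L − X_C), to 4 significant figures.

ω = 2πf = 144500 rad/s
X_L = ωL = 56.22 Ω
X_C = 1/(ωC) = 117.9 Ω
X = 56.22 − 117.9 = -61.67 Ω

-61.67 Ω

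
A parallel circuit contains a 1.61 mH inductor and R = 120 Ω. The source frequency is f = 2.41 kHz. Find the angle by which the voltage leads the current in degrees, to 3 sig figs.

ω = 2πf = 15140 rad/s
X_L = ωL = 24.4 Ω
Parallel: admittances add. Y = 1/R + 1/(jωL)
Y = (0.00833 − j0.0410) S
|Y| = 0.0419 S → |Z| = 1/|Y| = 23.9 Ω, ∠Z = −∠Y = 78.5°

78.5°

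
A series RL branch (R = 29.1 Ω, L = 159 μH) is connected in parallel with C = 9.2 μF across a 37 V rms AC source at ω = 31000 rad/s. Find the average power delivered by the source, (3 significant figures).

45.7 W

X_L = ωL = 4.93 Ω
X_C = 1/(ωC) = 3.51 Ω
Branch 1 (R+jX_L): Z₁ = 29.1 + j4.93 Ω, |Z₁| = 29.5 Ω
Branch 2 (−jX_C): Z₂ = −j3.51 Ω
Parallel: Z = Z₁Z₂/(Z₁+Z₂), |Z| = 3.55 Ω, ∠Z = -83.2°
I = V/|Z| = 10.4 A
P = VI cos φ = 37 × 10.4 × cos(-83.2°) = 45.7 W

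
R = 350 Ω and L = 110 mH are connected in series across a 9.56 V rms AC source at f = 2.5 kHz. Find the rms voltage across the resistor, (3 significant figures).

ω = 2πf = 15710 rad/s
X_L = ωL = 1730 Ω
Z = 350 + j1730 Ω
|Z| = √(350² + 1730²) = 1760 Ω
I = V/|Z| = 5.42 mA
V_R = I·|Z_R| = 0.00542 × 350 = 1.90 V

1.90 V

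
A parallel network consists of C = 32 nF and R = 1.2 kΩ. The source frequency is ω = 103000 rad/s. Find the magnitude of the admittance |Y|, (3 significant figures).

3.40 mS

X_C = 1/(ωC) = 303 Ω
Parallel: admittances add. Y = 1/R + jωC
Y = (0.000833 + j0.00330) S
|Y| = 0.00340 S → |Z| = 1/|Y| = 294 Ω, ∠Z = −∠Y = -75.8°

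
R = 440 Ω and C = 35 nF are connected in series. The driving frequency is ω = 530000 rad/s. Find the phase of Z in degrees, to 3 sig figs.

X_C = 1/(ωC) = 53.9 Ω
Z = 440 − j53.9 Ω
|Z| = √(440² + 53.9²) = 443 Ω
∠Z = arctan(-53.9/440) = -6.99°

-6.99°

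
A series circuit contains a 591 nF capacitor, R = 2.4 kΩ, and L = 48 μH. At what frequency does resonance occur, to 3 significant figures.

29.9 kHz

ω₀ = 1/√(LC) = 1/√(4.8e-05 × 5.91e-07) = 187800 rad/s
f₀ = ω₀/(2π) = 29.9 kHz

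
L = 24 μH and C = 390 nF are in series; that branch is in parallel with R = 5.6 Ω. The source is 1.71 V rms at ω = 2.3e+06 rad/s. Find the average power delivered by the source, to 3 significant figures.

X_L = ωL = 55.2 Ω
X_C = 1/(ωC) = 1.11 Ω
Branch 1: Z₁ = R = 5.60 Ω
Branch 2 (series LC): Z₂ = j(X_L − X_C) = j54.1 Ω
Parallel: Z = Z₁Z₂/(Z₁+Z₂), |Z| = 5.57 Ω, ∠Z = 5.91°
I = V/|Z| = 307 mA
P = VI cos φ = 1.71 × 0.307 × cos(5.91°) = 522 mW

522 mW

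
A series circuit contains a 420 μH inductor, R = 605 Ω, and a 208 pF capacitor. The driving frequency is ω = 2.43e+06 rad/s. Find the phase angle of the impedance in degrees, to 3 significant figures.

-57.7°

X_L = ωL = 1020 Ω
X_C = 1/(ωC) = 1980 Ω
Net reactance X = X_L − X_C = -958 Ω
Z = 605 − j958 Ω
|Z| = √(605² + 958²) = 1130 Ω
∠Z = arctan(-958/605) = -57.7°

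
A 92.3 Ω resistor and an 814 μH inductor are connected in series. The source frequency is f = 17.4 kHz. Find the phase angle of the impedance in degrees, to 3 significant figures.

ω = 2πf = 109300 rad/s
X_L = ωL = 89.0 Ω
Z = 92.3 + j89.0 Ω
|Z| = √(92.3² + 89.0²) = 128 Ω
∠Z = arctan(89.0/92.3) = 44.0°

44.0°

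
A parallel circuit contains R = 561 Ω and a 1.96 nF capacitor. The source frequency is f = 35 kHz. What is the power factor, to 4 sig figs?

0.9720

ω = 2πf = 219900 rad/s
X_C = 1/(ωC) = 2320 Ω
Parallel: admittances add. Y = 1/R + jωC
Y = (0.001783 + j0.0004310) S
|Y| = 0.001834 S → |Z| = 1/|Y| = 545.3 Ω, ∠Z = −∠Y = -13.59°
cos φ = cos(-13.59°) = 0.9720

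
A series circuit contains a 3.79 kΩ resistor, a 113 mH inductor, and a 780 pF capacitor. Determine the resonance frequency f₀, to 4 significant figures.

ω₀ = 1/√(LC) = 1/√(0.113 × 7.8e-10) = 106500 rad/s
f₀ = ω₀/(2π) = 16.95 kHz

16.95 kHz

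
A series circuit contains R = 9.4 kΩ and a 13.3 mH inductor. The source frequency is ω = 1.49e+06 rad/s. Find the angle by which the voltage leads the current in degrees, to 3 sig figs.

X_L = ωL = 19800 Ω
Z = 9400 + j19800 Ω
|Z| = √(9400² + 19800²) = 21900 Ω
∠Z = arctan(19800/9400) = 64.6°

64.6°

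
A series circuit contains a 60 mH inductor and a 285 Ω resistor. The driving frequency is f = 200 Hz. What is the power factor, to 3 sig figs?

0.967

ω = 2πf = 1257 rad/s
X_L = ωL = 75.4 Ω
Z = 285 + j75.4 Ω
|Z| = √(285² + 75.4²) = 295 Ω
∠Z = arctan(75.4/285) = 14.8°
cos φ = cos(14.8°) = 0.967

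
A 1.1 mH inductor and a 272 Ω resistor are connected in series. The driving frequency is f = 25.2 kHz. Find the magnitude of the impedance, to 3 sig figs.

ω = 2πf = 158300 rad/s
X_L = ωL = 174 Ω
Z = 272 + j174 Ω
|Z| = √(272² + 174²) = 323 Ω

323 Ω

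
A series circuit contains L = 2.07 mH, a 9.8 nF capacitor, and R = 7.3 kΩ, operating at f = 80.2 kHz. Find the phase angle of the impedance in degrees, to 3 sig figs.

ω = 2πf = 503900 rad/s
X_L = ωL = 1040 Ω
X_C = 1/(ωC) = 202 Ω
Net reactance X = X_L − X_C = 841 Ω
Z = 7300 + j841 Ω
|Z| = √(7300² + 841²) = 7350 Ω
∠Z = arctan(841/7300) = 6.57°

6.57°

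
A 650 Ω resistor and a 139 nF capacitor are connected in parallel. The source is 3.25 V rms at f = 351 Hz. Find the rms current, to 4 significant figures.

ω = 2πf = 2205 rad/s
X_C = 1/(ωC) = 3262 Ω
Parallel: admittances add. Y = 1/R + jωC
Y = (0.001538 + j0.0003066) S
|Y| = 0.001569 S → |Z| = 1/|Y| = 637.5 Ω, ∠Z = −∠Y = -11.27°
I = V/|Z| = 3.25/637.5 = 5.098 mA

5.098 mA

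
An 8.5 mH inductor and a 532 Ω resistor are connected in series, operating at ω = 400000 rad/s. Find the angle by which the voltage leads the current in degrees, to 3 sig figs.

81.1°

X_L = ωL = 3400 Ω
Z = 532 + j3400 Ω
|Z| = √(532² + 3400²) = 3440 Ω
∠Z = arctan(3400/532) = 81.1°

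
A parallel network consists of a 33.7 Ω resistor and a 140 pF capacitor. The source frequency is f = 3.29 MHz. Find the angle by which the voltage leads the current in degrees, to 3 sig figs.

ω = 2πf = 2.067e+07 rad/s
X_C = 1/(ωC) = 346 Ω
Parallel: admittances add. Y = 1/R + jωC
Y = (0.0297 + j0.00289) S
|Y| = 0.0298 S → |Z| = 1/|Y| = 33.5 Ω, ∠Z = −∠Y = -5.57°

-5.57°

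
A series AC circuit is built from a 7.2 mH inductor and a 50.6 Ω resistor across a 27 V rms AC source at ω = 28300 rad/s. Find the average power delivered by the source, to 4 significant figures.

X_L = ωL = 203.8 Ω
Z = 50.60 + j203.8 Ω
|Z| = √(50.60² + 203.8²) = 209.9 Ω
∠Z = arctan(203.8/50.60) = 76.05°
I = V/|Z| = 128.6 mA
P = VI cos φ = 27 × 0.1286 × cos(76.05°) = 836.9 mW

836.9 mW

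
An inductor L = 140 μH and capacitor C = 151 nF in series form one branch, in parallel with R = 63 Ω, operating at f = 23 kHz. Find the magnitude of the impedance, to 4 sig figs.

23.71 Ω

ω = 2πf = 144500 rad/s
X_L = ωL = 20.23 Ω
X_C = 1/(ωC) = 45.83 Ω
Branch 1: Z₁ = R = 63.00 Ω
Branch 2 (series LC): Z₂ = j(X_L − X_C) = −j25.59 Ω
Parallel: Z = Z₁Z₂/(Z₁+Z₂), |Z| = 23.71 Ω, ∠Z = -67.89°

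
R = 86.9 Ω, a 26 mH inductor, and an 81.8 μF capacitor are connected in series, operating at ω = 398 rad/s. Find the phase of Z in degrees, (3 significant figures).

-13.2°

X_L = ωL = 10.3 Ω
X_C = 1/(ωC) = 30.7 Ω
Net reactance X = X_L − X_C = -20.4 Ω
Z = 86.9 − j20.4 Ω
|Z| = √(86.9² + 20.4²) = 89.3 Ω
∠Z = arctan(-20.4/86.9) = -13.2°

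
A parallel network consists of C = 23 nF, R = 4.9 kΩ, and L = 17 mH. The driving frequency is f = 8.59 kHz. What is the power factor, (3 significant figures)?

ω = 2πf = 53970 rad/s
X_L = ωL = 918 Ω
X_C = 1/(ωC) = 806 Ω
Parallel: admittances add. Y = 1/R + 1/(jωL) + jωC
Y = (0.000204 + j0.000151) S
|Y| = 0.000254 S → |Z| = 1/|Y| = 3930 Ω, ∠Z = −∠Y = -36.6°
cos φ = cos(-36.6°) = 0.803

0.803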